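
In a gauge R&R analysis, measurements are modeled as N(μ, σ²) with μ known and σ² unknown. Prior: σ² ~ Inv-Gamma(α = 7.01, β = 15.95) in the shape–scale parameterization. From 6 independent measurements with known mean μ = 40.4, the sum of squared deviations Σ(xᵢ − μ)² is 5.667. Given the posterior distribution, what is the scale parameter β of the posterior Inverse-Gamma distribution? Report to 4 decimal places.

With known mean μ and an Inverse-Gamma(α, β) prior on σ², the Normal likelihood is conjugate: posterior is Inv-Gamma(α + n/2, β + Σ(xᵢ−μ)²/2).
Posterior: Inv-Gamma(7.01 + 6/2, 15.95 + 5.667/2) = Inv-Gamma(10.01, 18.7835).
Posterior β = 18.7835.

18.7835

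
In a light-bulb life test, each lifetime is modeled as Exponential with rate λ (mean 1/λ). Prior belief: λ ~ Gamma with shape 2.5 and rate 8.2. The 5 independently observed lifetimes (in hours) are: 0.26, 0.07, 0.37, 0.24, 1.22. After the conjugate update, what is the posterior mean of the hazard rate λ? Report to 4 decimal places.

With a Gamma(shape α, rate β) prior on the exponential rate λ, the posterior after n observations with total T = Σxᵢ is Gamma(α+n, β+T).
Sum of observations T = 2.16 hours; n = 5.
Posterior: Gamma(2.5+5, 8.2+2.16) = Gamma(7.5, 10.36).
Posterior mean of λ = α/β = 7.5/10.36 = 0.7239.

0.7239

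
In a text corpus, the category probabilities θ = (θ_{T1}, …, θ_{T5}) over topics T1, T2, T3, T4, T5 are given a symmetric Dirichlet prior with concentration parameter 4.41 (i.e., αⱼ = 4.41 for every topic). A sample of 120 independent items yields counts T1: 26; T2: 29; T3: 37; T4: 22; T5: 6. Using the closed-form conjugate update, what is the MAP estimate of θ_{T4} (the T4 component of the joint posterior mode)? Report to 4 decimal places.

0.1854

The Dirichlet prior is conjugate to the Multinomial likelihood: each posterior αⱼ = prior αⱼ + observed count nⱼ.
Posterior concentration: (30.41, 33.41, 41.41, 26.41, 10.41), total = 142.05.
Joint mode component: (α_{T4}−1)/(Σα−K) = 25.41/137.05 = 0.1854.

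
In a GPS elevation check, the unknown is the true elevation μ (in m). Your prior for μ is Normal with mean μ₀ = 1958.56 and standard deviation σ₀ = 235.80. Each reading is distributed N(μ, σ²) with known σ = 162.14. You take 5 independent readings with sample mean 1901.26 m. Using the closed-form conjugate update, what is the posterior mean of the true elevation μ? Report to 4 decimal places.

1906.2104

For Normal data with known variance σ², a Normal(μ₀, σ₀²) prior on μ is conjugate. Posterior precision = 1/σ₀² + n/σ²; posterior mean is the precision-weighted average of μ₀ and x̄.
n·x̄ = 5·1901.26 = 9506.3.
σ₀² = 235.80² = 55601.64, σ² = 162.14² = 26289.3796; σ² + n·σ₀² = 26289.3796 + 5·55601.64 = 304297.5796.
Posterior mean = (μ₀/σ₀² + n·x̄/σ²)/(1/σ₀² + n/σ²) = (σ²·μ₀ + σ₀²·n·x̄)/(σ² + n·σ₀²) = (26289.3796·1958.56 + 55601.64·9506.3)/304297.5796 = 580055197.641376/304297.5796 = 1906.2104.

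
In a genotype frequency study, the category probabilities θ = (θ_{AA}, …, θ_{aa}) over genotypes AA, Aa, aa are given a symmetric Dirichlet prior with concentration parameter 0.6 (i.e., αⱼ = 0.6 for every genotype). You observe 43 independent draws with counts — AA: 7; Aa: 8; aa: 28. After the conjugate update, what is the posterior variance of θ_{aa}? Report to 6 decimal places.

The Dirichlet prior is conjugate to the Multinomial likelihood: each posterior αⱼ = prior αⱼ + observed count nⱼ.
Posterior concentration: (7.6, 8.6, 28.6), total = 44.8.
Var[θ_j] = α_j(Σα−α_j)/((Σα)²(Σα+1)) = 28.6·16.2/(44.8²·45.8) = 0.005040.

0.005040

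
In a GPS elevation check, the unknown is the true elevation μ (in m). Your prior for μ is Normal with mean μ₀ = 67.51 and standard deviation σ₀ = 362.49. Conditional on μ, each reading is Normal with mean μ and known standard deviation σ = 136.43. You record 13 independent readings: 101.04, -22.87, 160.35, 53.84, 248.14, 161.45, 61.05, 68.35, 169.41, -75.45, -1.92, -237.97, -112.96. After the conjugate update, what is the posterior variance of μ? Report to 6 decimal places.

For Normal data with known variance σ², a Normal(μ₀, σ₀²) prior on μ is conjugate. Posterior precision = 1/σ₀² + n/σ²; posterior mean is the precision-weighted average of μ₀ and x̄.
σ₀² = 362.49² = 131399.0001, σ² = 136.43² = 18613.1449; σ² + n·σ₀² = 18613.1449 + 13·131399.0001 = 1726800.1462.
Posterior precision = 1/σ₀² + n/σ² = 1/131399.0001 + 13/18613.1449 = (σ² + n·σ₀²)/(σ₀²σ²) = 1726800.1462/(131399.0001·18613.1449); posterior variance σₙ² = σ₀²σ²/(σ² + n·σ₀²) = 131399.0001·18613.1449/1726800.1462 = 1416.347244.

1416.347244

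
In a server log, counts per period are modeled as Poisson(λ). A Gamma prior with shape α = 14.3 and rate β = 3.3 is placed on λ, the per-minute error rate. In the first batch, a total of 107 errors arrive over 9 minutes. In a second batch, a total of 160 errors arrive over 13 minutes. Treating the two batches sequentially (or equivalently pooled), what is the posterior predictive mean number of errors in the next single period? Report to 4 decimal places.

11.1186

With a Gamma(shape α, rate β) prior, the Poisson likelihood is conjugate: the posterior is Gamma(α + ΣXᵢ, β + n).
After batch 1: Gamma(α+S, β+n) = Gamma(14.3+107, 3.3+9) = Gamma(121.3, 12.3).
After batch 2: Gamma(α+S, β+n) = Gamma(121.3+160, 12.3+13) = Gamma(281.3, 25.3).
The predictive distribution for one future period is NegBinom with mean α/β = 11.1186.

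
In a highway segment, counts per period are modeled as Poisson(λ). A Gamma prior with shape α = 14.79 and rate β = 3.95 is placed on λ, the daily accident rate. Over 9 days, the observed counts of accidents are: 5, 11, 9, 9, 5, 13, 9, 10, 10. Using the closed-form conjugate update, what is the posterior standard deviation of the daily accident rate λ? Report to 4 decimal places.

0.7558

With a Gamma(shape α, rate β) prior, the Poisson likelihood is conjugate: the posterior is Gamma(α + ΣXᵢ, β + n).
Sum of counts S = 81 over n = 9 days.
Posterior: Gamma(α+S, β+n) = Gamma(14.79+81, 3.95+9) = Gamma(95.79, 12.95).
SD = √α/β = √95.79/12.95 = 0.7558.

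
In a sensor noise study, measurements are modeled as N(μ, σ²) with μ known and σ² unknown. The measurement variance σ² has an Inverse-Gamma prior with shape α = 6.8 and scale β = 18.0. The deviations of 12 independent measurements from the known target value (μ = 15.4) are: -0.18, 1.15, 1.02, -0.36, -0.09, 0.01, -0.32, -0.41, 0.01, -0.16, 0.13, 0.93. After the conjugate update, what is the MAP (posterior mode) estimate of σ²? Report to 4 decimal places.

With known mean μ and an Inverse-Gamma(α, β) prior on σ², the Normal likelihood is conjugate: posterior is Inv-Gamma(α + n/2, β + Σ(xᵢ−μ)²/2).
Σ(xᵢ−μ)² = (-0.18)² + (1.15)² + (1.02)² + (-0.36)² + (-0.09)² + (0.01)² + (-0.32)² + (-0.41)² + (0.01)² + (-0.16)² + (0.13)² + (0.93)² = 3.7111.
Posterior: Inv-Gamma(6.8 + 12/2, 18.0 + 3.7111/2) = Inv-Gamma(12.80, 19.85555).
Mode = β/(α+1) = 19.85555/13.80 = 1.4388.

1.4388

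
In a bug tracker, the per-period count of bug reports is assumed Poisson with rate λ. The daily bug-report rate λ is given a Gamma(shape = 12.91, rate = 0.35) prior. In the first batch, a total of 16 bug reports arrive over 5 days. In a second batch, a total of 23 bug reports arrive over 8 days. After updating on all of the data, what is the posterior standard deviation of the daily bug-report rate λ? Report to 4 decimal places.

0.5397

With a Gamma(shape α, rate β) prior, the Poisson likelihood is conjugate: the posterior is Gamma(α + ΣXᵢ, β + n).
After batch 1: Gamma(α+S, β+n) = Gamma(12.91+16, 0.35+5) = Gamma(28.91, 5.35).
After batch 2: Gamma(α+S, β+n) = Gamma(28.91+23, 5.35+8) = Gamma(51.91, 13.35).
SD = √α/β = √51.91/13.35 = 0.5397.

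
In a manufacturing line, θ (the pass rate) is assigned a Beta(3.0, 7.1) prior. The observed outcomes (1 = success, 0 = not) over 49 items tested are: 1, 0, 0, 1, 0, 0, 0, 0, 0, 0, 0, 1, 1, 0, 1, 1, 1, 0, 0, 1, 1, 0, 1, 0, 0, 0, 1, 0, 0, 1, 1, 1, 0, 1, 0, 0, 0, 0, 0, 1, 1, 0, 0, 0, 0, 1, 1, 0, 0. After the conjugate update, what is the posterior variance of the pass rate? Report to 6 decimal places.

The Beta prior is conjugate to a Binomial/Bernoulli likelihood; the update adds successes to α and failures to β.
Posterior: Beta(α+k, β+n−k) = Beta(3.0+19, 7.1+30) = Beta(22.0, 37.1).
Var = αβ/((α+β)²(α+β+1)) = 22.0·37.1/(59.1²·60.1) = 0.003888.

0.003888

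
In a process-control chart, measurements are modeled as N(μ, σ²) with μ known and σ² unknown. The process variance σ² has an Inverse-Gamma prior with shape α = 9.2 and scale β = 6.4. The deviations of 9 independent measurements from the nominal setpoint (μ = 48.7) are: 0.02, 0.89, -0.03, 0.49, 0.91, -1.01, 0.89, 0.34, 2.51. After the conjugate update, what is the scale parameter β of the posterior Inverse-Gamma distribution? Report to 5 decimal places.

11.44475

With known mean μ and an Inverse-Gamma(α, β) prior on σ², the Normal likelihood is conjugate: posterior is Inv-Gamma(α + n/2, β + Σ(xᵢ−μ)²/2).
Σ(xᵢ−μ)² = (0.02)² + (0.89)² + (-0.03)² + (0.49)² + (0.91)² + (-1.01)² + (0.89)² + (0.34)² + (2.51)² = 10.0895.
Posterior: Inv-Gamma(9.2 + 9/2, 6.4 + 10.0895/2) = Inv-Gamma(13.70, 11.44475).
Posterior β = 11.44475.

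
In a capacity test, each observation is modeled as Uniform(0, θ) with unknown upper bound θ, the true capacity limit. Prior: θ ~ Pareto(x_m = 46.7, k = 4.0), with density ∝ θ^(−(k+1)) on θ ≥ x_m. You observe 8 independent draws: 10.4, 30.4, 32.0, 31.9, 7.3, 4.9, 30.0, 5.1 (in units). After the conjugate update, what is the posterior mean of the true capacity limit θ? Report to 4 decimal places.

A Pareto(scale x_m, shape k) prior on the upper bound θ of Uniform(0, θ) is conjugate: posterior is Pareto(max(x_m, max xᵢ), k + n).
Sample maximum = 32.0; prior scale x_m = 46.7 → posterior scale = max = 46.7.
Posterior shape = 4.0 + 8 = 12.0.
E[θ|data] = k·x_m/(k−1) = 12.0·46.7/11.0 = 50.9455.

50.9455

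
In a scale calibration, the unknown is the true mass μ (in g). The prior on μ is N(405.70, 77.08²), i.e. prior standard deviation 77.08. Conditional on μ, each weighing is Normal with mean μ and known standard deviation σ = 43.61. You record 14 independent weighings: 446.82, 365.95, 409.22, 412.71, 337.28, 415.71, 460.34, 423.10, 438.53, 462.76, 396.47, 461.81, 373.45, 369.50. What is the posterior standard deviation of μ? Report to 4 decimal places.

For Normal data with known variance σ², a Normal(μ₀, σ₀²) prior on μ is conjugate. Posterior precision = 1/σ₀² + n/σ²; posterior mean is the precision-weighted average of μ₀ and x̄.
σ₀² = 77.08² = 5941.3264, σ² = 43.61² = 1901.8321; σ² + n·σ₀² = 1901.8321 + 14·5941.3264 = 85080.4017.
Posterior precision = 1/σ₀² + n/σ² = 1/5941.3264 + 14/1901.8321 = (σ² + n·σ₀²)/(σ₀²σ²) = 85080.4017/(5941.3264·1901.8321); posterior variance σₙ² = σ₀²σ²/(σ² + n·σ₀²) = 5941.3264·1901.8321/85080.4017 = 132.808556.
Posterior SD = √σₙ² = √(5941.3264·1901.8321/85080.4017) = 11.5243.

11.5243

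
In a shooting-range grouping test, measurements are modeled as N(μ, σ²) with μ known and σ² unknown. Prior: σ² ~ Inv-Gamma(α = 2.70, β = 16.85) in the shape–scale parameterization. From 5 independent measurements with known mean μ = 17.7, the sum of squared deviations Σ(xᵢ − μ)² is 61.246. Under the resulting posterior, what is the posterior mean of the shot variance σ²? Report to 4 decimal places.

11.3031

With known mean μ and an Inverse-Gamma(α, β) prior on σ², the Normal likelihood is conjugate: posterior is Inv-Gamma(α + n/2, β + Σ(xᵢ−μ)²/2).
Posterior: Inv-Gamma(2.70 + 5/2, 16.85 + 61.246/2) = Inv-Gamma(5.20, 47.4730).
E[σ²|data] = β/(α−1) = 47.4730/4.20 = 11.3031.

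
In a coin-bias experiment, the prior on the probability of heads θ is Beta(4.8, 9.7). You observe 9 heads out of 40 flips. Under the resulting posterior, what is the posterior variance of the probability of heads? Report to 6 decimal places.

0.003407

The Beta prior is conjugate to a Binomial/Bernoulli likelihood; the update adds successes to α and failures to β.
Posterior: Beta(α+k, β+n−k) = Beta(4.8+9, 9.7+31) = Beta(13.8, 40.7).
Var = αβ/((α+β)²(α+β+1)) = 13.8·40.7/(54.5²·55.5) = 0.003407.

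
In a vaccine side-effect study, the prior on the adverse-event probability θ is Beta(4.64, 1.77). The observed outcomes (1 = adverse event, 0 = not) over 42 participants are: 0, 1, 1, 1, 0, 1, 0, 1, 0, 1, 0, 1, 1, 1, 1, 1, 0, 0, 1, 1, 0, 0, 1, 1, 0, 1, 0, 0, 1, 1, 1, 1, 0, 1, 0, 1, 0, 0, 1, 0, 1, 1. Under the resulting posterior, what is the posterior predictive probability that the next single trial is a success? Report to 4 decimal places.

0.6123

The Beta prior is conjugate to a Binomial/Bernoulli likelihood; the update adds successes to α and failures to β.
Posterior: Beta(α+k, β+n−k) = Beta(4.64+25, 1.77+17) = Beta(29.64, 18.77).
For a single future Bernoulli trial, P(success | data) = α/(α+β) = 0.6123.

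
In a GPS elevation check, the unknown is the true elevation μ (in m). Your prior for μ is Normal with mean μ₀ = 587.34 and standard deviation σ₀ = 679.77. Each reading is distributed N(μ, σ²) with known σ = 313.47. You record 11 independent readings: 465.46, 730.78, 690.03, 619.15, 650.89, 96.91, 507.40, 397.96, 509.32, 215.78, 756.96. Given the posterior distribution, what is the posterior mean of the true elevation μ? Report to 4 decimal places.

For Normal data with known variance σ², a Normal(μ₀, σ₀²) prior on μ is conjugate. Posterior precision = 1/σ₀² + n/σ²; posterior mean is the precision-weighted average of μ₀ and x̄.
Σxᵢ = 465.46 + 730.78 + 690.03 + 619.15 + 650.89 + 96.91 + 507.40 + 397.96 + 509.32 + 215.78 + 756.96 = 5640.64, so n·x̄ = 5640.64.
σ₀² = 679.77² = 462087.2529, σ² = 313.47² = 98263.4409; σ² + n·σ₀² = 98263.4409 + 11·462087.2529 = 5181223.2228.
Posterior mean = (μ₀/σ₀² + n·x̄/σ²)/(1/σ₀² + n/σ²) = (σ²·μ₀ + σ₀²·n·x̄)/(σ² + n·σ₀²) = (98263.4409·587.34 + 462087.2529·5640.64)/5181223.2228 = 2664181891.576062/5181223.2228 = 514.1994.

514.1994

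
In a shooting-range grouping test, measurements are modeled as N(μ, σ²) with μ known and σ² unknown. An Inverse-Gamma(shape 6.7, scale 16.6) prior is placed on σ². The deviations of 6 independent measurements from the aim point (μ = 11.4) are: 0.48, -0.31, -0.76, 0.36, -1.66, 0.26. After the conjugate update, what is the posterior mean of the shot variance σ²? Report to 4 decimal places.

2.1297

With known mean μ and an Inverse-Gamma(α, β) prior on σ², the Normal likelihood is conjugate: posterior is Inv-Gamma(α + n/2, β + Σ(xᵢ−μ)²/2).
Σ(xᵢ−μ)² = (0.48)² + (-0.31)² + (-0.76)² + (0.36)² + (-1.66)² + (0.26)² = 3.8569.
Posterior: Inv-Gamma(6.7 + 6/2, 16.6 + 3.8569/2) = Inv-Gamma(9.70, 18.52845).
E[σ²|data] = β/(α−1) = 18.52845/8.70 = 2.1297.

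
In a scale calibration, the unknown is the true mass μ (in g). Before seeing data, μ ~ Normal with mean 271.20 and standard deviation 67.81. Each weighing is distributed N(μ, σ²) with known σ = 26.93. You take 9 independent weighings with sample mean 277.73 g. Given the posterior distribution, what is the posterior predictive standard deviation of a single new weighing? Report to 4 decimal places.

For Normal data with known variance σ², a Normal(μ₀, σ₀²) prior on μ is conjugate. Posterior precision = 1/σ₀² + n/σ²; posterior mean is the precision-weighted average of μ₀ and x̄.
σ₀² = 67.81² = 4598.1961, σ² = 26.93² = 725.2249; σ² + n·σ₀² = 725.2249 + 9·4598.1961 = 42108.9898.
Posterior precision = 1/σ₀² + n/σ² = 1/4598.1961 + 9/725.2249 = (σ² + n·σ₀²)/(σ₀²σ²) = 42108.9898/(4598.1961·725.2249); posterior variance σₙ² = σ₀²σ²/(σ² + n·σ₀²) = 4598.1961·725.2249/42108.9898 = 79.192741.
Predictive variance for one new observation = σₙ² + σ² = 4598.1961·725.2249/42108.9898 + 725.2249 = σ²·(σ₀² + 42108.9898)/42108.9898 = 725.2249·46707.1859/42108.9898 = 804.417641; SD = √(725.2249·46707.1859/42108.9898) = 28.3623.

28.3623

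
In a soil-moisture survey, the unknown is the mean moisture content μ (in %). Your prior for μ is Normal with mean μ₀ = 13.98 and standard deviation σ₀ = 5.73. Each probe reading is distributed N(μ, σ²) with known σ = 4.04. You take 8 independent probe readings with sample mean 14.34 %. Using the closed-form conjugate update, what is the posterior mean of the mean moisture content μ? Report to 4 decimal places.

14.3189

For Normal data with known variance σ², a Normal(μ₀, σ₀²) prior on μ is conjugate. Posterior precision = 1/σ₀² + n/σ²; posterior mean is the precision-weighted average of μ₀ and x̄.
n·x̄ = 8·14.34 = 114.72.
σ₀² = 5.73² = 32.8329, σ² = 4.04² = 16.3216; σ² + n·σ₀² = 16.3216 + 8·32.8329 = 278.9848.
Posterior mean = (μ₀/σ₀² + n·x̄/σ²)/(1/σ₀² + n/σ²) = (σ²·μ₀ + σ₀²·n·x̄)/(σ² + n·σ₀²) = (16.3216·13.98 + 32.8329·114.72)/278.9848 = 3994.766256/278.9848 = 14.3189.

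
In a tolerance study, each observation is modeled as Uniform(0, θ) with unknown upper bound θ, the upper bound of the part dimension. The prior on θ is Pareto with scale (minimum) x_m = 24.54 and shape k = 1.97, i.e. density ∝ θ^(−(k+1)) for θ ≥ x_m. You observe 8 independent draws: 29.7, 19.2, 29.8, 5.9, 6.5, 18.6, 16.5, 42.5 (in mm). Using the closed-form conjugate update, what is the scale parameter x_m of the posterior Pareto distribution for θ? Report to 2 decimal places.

42.50

A Pareto(scale x_m, shape k) prior on the upper bound θ of Uniform(0, θ) is conjugate: posterior is Pareto(max(x_m, max xᵢ), k + n).
Sample maximum = 42.5; prior scale x_m = 24.54 → posterior scale = max = 42.50.
Posterior shape = 1.97 + 8 = 9.97.
Posterior scale x_m = 42.50.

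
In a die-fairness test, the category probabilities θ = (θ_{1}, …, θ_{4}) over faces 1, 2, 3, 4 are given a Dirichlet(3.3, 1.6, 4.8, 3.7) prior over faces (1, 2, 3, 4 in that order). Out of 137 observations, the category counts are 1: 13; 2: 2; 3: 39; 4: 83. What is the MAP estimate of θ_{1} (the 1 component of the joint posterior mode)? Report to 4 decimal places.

The Dirichlet prior is conjugate to the Multinomial likelihood: each posterior αⱼ = prior αⱼ + observed count nⱼ.
Posterior concentration: (16.3, 3.6, 43.8, 86.7), total = 150.4.
Joint mode component: (α_{1}−1)/(Σα−K) = 15.3/146.4 = 0.1045.

0.1045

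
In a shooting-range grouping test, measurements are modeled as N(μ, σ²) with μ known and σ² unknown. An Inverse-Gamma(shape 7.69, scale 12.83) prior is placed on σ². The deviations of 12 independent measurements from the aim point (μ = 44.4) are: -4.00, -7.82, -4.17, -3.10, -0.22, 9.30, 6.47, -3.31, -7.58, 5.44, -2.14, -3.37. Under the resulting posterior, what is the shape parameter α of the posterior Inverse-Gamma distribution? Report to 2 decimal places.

13.69

With known mean μ and an Inverse-Gamma(α, β) prior on σ², the Normal likelihood is conjugate: posterior is Inv-Gamma(α + n/2, β + Σ(xᵢ−μ)²/2).
Σ(xᵢ−μ)² = (-4.00)² + (-7.82)² + (-4.17)² + (-3.10)² + (-0.22)² + (9.30)² + (6.47)² + (-3.31)² + (-7.58)² + (5.44)² + (-2.14)² + (-3.37)² = 346.4932.
Posterior: Inv-Gamma(7.69 + 12/2, 12.83 + 346.4932/2) = Inv-Gamma(13.69, 186.07660).
Posterior α = 13.69.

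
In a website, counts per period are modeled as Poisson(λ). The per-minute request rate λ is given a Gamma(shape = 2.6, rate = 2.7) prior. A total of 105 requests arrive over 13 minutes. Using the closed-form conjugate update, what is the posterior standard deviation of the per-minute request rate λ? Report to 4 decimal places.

0.6607

With a Gamma(shape α, rate β) prior, the Poisson likelihood is conjugate: the posterior is Gamma(α + ΣXᵢ, β + n).
Posterior: Gamma(α+S, β+n) = Gamma(2.6+105, 2.7+13) = Gamma(107.6, 15.7).
SD = √α/β = √107.6/15.7 = 0.6607.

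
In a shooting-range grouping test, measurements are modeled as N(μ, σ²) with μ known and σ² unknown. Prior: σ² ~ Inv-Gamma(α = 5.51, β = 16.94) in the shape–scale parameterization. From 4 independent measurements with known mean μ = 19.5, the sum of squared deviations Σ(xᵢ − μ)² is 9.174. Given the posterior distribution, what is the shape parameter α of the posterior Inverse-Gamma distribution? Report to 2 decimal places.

With known mean μ and an Inverse-Gamma(α, β) prior on σ², the Normal likelihood is conjugate: posterior is Inv-Gamma(α + n/2, β + Σ(xᵢ−μ)²/2).
Posterior: Inv-Gamma(5.51 + 4/2, 16.94 + 9.174/2) = Inv-Gamma(7.51, 21.5270).
Posterior α = 7.51.

7.51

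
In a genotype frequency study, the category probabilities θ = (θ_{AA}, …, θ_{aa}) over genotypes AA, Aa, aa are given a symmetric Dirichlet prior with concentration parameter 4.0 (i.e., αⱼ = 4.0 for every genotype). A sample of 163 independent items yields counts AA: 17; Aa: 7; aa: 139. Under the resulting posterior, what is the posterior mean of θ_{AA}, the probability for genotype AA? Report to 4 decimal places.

The Dirichlet prior is conjugate to the Multinomial likelihood: each posterior αⱼ = prior αⱼ + observed count nⱼ.
Posterior concentration: (21.0, 11.0, 143.0), total = 175.0.
E[θ_{AA}|data] = α_{AA}/Σα = 21.0/175.0 = 0.1200.

0.1200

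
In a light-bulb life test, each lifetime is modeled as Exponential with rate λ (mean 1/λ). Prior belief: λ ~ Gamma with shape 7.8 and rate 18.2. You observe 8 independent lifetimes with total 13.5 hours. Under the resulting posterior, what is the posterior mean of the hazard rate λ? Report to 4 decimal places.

0.4984

With a Gamma(shape α, rate β) prior on the exponential rate λ, the posterior after n observations with total T = Σxᵢ is Gamma(α+n, β+T).
Posterior: Gamma(7.8+8, 18.2+13.5) = Gamma(15.8, 31.7).
Posterior mean of λ = α/β = 15.8/31.7 = 0.4984.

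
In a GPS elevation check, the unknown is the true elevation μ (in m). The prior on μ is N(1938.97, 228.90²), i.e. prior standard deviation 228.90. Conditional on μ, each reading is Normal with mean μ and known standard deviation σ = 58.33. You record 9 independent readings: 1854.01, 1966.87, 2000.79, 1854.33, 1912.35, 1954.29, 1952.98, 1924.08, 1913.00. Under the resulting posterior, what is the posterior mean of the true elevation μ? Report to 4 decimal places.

For Normal data with known variance σ², a Normal(μ₀, σ₀²) prior on μ is conjugate. Posterior precision = 1/σ₀² + n/σ²; posterior mean is the precision-weighted average of μ₀ and x̄.
Σxᵢ = 1854.01 + 1966.87 + 2000.79 + 1854.33 + 1912.35 + 1954.29 + 1952.98 + 1924.08 + 1913.00 = 17332.7, so n·x̄ = 17332.7.
σ₀² = 228.90² = 52395.21, σ² = 58.33² = 3402.3889; σ² + n·σ₀² = 3402.3889 + 9·52395.21 = 474959.2789.
Posterior mean = (μ₀/σ₀² + n·x̄/σ²)/(1/σ₀² + n/σ²) = (σ²·μ₀ + σ₀²·n·x̄)/(σ² + n·σ₀²) = (3402.3889·1938.97 + 52395.21·17332.7)/474959.2789 = 914747586.372433/474959.2789 = 1925.9495.

1925.9495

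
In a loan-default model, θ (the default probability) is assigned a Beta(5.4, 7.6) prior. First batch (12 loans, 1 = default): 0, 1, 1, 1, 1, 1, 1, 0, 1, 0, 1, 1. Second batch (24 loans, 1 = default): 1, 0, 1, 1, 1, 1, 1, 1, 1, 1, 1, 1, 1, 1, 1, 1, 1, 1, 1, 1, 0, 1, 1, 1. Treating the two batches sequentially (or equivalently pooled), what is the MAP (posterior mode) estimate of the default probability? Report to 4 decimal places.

0.7532

The Beta prior is conjugate to a Binomial/Bernoulli likelihood; the update adds successes to α and failures to β.
After batch 1: Beta(5.4+9, 7.6+3) = Beta(14.4, 10.6).
After batch 2: Beta(14.4+22, 10.6+2) = Beta(36.4, 12.6).
Mode of Beta(a,b) for a,b>1 is (a−1)/(a+b−2) = 35.4/47.0 = 0.7532.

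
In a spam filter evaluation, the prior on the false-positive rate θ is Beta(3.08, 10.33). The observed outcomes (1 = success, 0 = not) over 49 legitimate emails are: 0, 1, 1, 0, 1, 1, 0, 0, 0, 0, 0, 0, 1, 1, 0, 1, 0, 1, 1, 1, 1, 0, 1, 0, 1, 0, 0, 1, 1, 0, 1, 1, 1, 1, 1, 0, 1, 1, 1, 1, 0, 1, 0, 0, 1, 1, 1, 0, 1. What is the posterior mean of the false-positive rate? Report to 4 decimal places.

0.5140

The Beta prior is conjugate to a Binomial/Bernoulli likelihood; the update adds successes to α and failures to β.
Posterior: Beta(α+k, β+n−k) = Beta(3.08+29, 10.33+20) = Beta(32.08, 30.33).
Posterior mean = α/(α+β) = 32.08/62.41 = 0.5140.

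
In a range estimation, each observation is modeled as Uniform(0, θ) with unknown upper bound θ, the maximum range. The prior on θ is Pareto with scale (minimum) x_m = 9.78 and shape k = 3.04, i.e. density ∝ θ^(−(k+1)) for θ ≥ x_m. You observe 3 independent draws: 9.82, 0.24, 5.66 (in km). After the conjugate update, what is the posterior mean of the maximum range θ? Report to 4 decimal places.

A Pareto(scale x_m, shape k) prior on the upper bound θ of Uniform(0, θ) is conjugate: posterior is Pareto(max(x_m, max xᵢ), k + n).
Sample maximum = 9.82; prior scale x_m = 9.78 → posterior scale = max = 9.82.
Posterior shape = 3.04 + 3 = 6.04.
E[θ|data] = k·x_m/(k−1) = 6.04·9.82/5.04 = 11.7684.

11.7684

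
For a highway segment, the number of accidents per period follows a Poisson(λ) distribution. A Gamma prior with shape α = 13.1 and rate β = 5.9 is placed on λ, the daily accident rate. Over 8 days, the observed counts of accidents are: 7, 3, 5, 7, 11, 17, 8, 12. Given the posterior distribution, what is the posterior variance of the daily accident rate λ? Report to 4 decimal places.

0.4301

With a Gamma(shape α, rate β) prior, the Poisson likelihood is conjugate: the posterior is Gamma(α + ΣXᵢ, β + n).
Sum of counts S = 70 over n = 8 days.
Posterior: Gamma(α+S, β+n) = Gamma(13.1+70, 5.9+8) = Gamma(83.1, 13.9).
Var = α/β² = 83.1/13.9² = 0.4301.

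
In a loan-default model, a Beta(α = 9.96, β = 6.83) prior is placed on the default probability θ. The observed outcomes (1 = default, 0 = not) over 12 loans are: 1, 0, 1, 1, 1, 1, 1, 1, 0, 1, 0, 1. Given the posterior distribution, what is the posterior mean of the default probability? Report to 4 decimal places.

The Beta prior is conjugate to a Binomial/Bernoulli likelihood; the update adds successes to α and failures to β.
Posterior: Beta(α+k, β+n−k) = Beta(9.96+9, 6.83+3) = Beta(18.96, 9.83).
Posterior mean = α/(α+β) = 18.96/28.79 = 0.6586.

0.6586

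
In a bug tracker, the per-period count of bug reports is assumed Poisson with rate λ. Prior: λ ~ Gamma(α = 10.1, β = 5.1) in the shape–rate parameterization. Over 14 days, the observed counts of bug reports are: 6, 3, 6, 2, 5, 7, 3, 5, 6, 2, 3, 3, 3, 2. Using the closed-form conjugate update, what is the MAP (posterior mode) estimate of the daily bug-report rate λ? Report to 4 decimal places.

With a Gamma(shape α, rate β) prior, the Poisson likelihood is conjugate: the posterior is Gamma(α + ΣXᵢ, β + n).
Sum of counts S = 56 over n = 14 days.
Posterior: Gamma(α+S, β+n) = Gamma(10.1+56, 5.1+14) = Gamma(66.1, 19.1).
Mode of Gamma(α,β) for α≥1 is (α−1)/β = 65.1/19.1 = 3.4084.

3.4084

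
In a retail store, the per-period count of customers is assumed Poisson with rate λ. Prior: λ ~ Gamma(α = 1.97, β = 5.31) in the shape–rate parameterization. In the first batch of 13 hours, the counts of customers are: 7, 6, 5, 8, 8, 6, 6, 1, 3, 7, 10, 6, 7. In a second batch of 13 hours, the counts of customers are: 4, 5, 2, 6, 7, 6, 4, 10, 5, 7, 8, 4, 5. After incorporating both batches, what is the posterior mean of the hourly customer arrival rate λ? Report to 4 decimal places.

4.9495

With a Gamma(shape α, rate β) prior, the Poisson likelihood is conjugate: the posterior is Gamma(α + ΣXᵢ, β + n).
Batch 1: sum of counts S = 80 over n = 13 hours.
After batch 1: Gamma(α+S, β+n) = Gamma(1.97+80, 5.31+13) = Gamma(81.97, 18.31).
Batch 2: sum of counts S = 73 over n = 13 hours.
After batch 2: Gamma(α+S, β+n) = Gamma(81.97+73, 18.31+13) = Gamma(154.97, 31.31).
Posterior mean = α/β = 154.97/31.31 = 4.9495.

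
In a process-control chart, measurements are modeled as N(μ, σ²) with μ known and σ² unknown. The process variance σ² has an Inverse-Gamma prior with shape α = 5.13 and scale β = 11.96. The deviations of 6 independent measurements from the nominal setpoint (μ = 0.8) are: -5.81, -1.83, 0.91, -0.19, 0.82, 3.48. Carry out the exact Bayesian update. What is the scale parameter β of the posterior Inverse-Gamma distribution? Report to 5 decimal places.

With known mean μ and an Inverse-Gamma(α, β) prior on σ², the Normal likelihood is conjugate: posterior is Inv-Gamma(α + n/2, β + Σ(xᵢ−μ)²/2).
Σ(xᵢ−μ)² = (-5.81)² + (-1.83)² + (0.91)² + (-0.19)² + (0.82)² + (3.48)² = 50.7520.
Posterior: Inv-Gamma(5.13 + 6/2, 11.96 + 50.7520/2) = Inv-Gamma(8.13, 37.33600).
Posterior β = 37.33600.

37.33600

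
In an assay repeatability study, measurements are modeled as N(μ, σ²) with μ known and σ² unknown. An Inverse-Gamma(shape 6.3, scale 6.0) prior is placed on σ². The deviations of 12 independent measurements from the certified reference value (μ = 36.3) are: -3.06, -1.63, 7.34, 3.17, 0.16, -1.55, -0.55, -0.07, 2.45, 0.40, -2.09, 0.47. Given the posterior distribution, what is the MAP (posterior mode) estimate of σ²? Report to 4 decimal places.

With known mean μ and an Inverse-Gamma(α, β) prior on σ², the Normal likelihood is conjugate: posterior is Inv-Gamma(α + n/2, β + Σ(xᵢ−μ)²/2).
Σ(xᵢ−μ)² = (-3.06)² + (-1.63)² + (7.34)² + (3.17)² + (0.16)² + (-1.55)² + (-0.55)² + (-0.07)² + (2.45)² + (0.40)² + (-2.09)² + (0.47)² = 89.4320.
Posterior: Inv-Gamma(6.3 + 12/2, 6.0 + 89.4320/2) = Inv-Gamma(12.30, 50.71600).
Mode = β/(α+1) = 50.71600/13.30 = 3.8132.

3.8132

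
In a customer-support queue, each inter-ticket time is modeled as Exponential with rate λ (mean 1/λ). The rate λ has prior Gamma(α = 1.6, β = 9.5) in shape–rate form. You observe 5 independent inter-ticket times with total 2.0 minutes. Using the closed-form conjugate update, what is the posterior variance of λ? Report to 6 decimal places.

With a Gamma(shape α, rate β) prior on the exponential rate λ, the posterior after n observations with total T = Σxᵢ is Gamma(α+n, β+T).
Posterior: Gamma(1.6+5, 9.5+2.0) = Gamma(6.6, 11.5).
Var = α/β² = 0.049905.

0.049905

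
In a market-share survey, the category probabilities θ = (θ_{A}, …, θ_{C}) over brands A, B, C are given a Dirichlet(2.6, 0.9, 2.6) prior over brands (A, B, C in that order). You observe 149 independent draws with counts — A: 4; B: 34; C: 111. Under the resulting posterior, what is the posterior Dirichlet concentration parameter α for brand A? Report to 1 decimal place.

6.6

The Dirichlet prior is conjugate to the Multinomial likelihood: each posterior αⱼ = prior αⱼ + observed count nⱼ.
Posterior concentration: (6.6, 34.9, 113.6), total = 155.1.
α_{A} = 2.6 + 4 = 6.6.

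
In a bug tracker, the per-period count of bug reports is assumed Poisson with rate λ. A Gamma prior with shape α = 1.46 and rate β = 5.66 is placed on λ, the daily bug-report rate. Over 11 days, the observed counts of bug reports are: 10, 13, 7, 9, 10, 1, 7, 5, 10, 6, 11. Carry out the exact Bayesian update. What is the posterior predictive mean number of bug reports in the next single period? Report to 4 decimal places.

5.4298

With a Gamma(shape α, rate β) prior, the Poisson likelihood is conjugate: the posterior is Gamma(α + ΣXᵢ, β + n).
Sum of counts S = 89 over n = 11 days.
Posterior: Gamma(α+S, β+n) = Gamma(1.46+89, 5.66+11) = Gamma(90.46, 16.66).
The predictive distribution for one future period is NegBinom with mean α/β = 5.4298.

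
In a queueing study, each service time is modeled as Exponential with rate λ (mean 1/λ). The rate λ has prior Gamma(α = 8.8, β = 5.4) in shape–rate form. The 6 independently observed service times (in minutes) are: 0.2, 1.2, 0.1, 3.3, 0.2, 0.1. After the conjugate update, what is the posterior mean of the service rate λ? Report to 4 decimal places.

1.4095

With a Gamma(shape α, rate β) prior on the exponential rate λ, the posterior after n observations with total T = Σxᵢ is Gamma(α+n, β+T).
Sum of observations T = 5.1 minutes; n = 6.
Posterior: Gamma(8.8+6, 5.4+5.1) = Gamma(14.8, 10.5).
Posterior mean of λ = α/β = 14.8/10.5 = 1.4095.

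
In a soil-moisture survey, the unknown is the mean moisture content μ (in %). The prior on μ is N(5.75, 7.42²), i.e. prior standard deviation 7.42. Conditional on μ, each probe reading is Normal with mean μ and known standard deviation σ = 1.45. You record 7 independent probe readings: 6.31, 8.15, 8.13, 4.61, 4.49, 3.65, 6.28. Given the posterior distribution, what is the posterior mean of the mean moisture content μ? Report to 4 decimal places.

5.9447

For Normal data with known variance σ², a Normal(μ₀, σ₀²) prior on μ is conjugate. Posterior precision = 1/σ₀² + n/σ²; posterior mean is the precision-weighted average of μ₀ and x̄.
Σxᵢ = 6.31 + 8.15 + 8.13 + 4.61 + 4.49 + 3.65 + 6.28 = 41.62, so n·x̄ = 41.62.
σ₀² = 7.42² = 55.0564, σ² = 1.45² = 2.1025; σ² + n·σ₀² = 2.1025 + 7·55.0564 = 387.4973.
Posterior mean = (μ₀/σ₀² + n·x̄/σ²)/(1/σ₀² + n/σ²) = (σ²·μ₀ + σ₀²·n·x̄)/(σ² + n·σ₀²) = (2.1025·5.75 + 55.0564·41.62)/387.4973 = 2303.536743/387.4973 = 5.9447.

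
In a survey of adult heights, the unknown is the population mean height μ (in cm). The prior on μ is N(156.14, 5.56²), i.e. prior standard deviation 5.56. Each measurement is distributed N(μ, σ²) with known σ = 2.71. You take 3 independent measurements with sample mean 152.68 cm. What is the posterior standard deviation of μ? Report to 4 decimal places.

For Normal data with known variance σ², a Normal(μ₀, σ₀²) prior on μ is conjugate. Posterior precision = 1/σ₀² + n/σ²; posterior mean is the precision-weighted average of μ₀ and x̄.
σ₀² = 5.56² = 30.9136, σ² = 2.71² = 7.3441; σ² + n·σ₀² = 7.3441 + 3·30.9136 = 100.0849.
Posterior precision = 1/σ₀² + n/σ² = 1/30.9136 + 3/7.3441 = (σ² + n·σ₀²)/(σ₀²σ²) = 100.0849/(30.9136·7.3441); posterior variance σₙ² = σ₀²σ²/(σ² + n·σ₀²) = 30.9136·7.3441/100.0849 = 2.268400.
Posterior SD = √σₙ² = √(30.9136·7.3441/100.0849) = 1.5061.

1.5061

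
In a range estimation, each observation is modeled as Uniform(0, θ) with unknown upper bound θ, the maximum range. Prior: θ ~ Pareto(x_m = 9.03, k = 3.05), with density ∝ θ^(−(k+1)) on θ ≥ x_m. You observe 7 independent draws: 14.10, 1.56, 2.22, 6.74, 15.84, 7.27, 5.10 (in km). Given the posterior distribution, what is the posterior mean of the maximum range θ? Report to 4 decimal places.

A Pareto(scale x_m, shape k) prior on the upper bound θ of Uniform(0, θ) is conjugate: posterior is Pareto(max(x_m, max xᵢ), k + n).
Sample maximum = 15.84; prior scale x_m = 9.03 → posterior scale = max = 15.84.
Posterior shape = 3.05 + 7 = 10.05.
E[θ|data] = k·x_m/(k−1) = 10.05·15.84/9.05 = 17.5903.

17.5903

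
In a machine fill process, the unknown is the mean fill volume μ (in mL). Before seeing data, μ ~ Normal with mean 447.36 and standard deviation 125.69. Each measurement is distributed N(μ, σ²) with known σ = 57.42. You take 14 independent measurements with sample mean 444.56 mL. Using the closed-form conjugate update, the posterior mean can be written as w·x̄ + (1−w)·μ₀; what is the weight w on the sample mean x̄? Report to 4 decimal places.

For Normal data with known variance σ², a Normal(μ₀, σ₀²) prior on μ is conjugate. Posterior precision = 1/σ₀² + n/σ²; posterior mean is the precision-weighted average of μ₀ and x̄.
σ₀² = 125.69² = 15797.9761, σ² = 57.42² = 3297.0564. Prior precision 1/σ₀² = 1/15797.9761; data precision n/σ² = 14/3297.0564.
w = (n/σ²)/(1/σ₀² + n/σ²) = n·σ₀²/(σ² + n·σ₀²) = 14·15797.9761/(3297.0564 + 14·15797.9761) = 221171.6654/224468.7218 = 0.9853.

0.9853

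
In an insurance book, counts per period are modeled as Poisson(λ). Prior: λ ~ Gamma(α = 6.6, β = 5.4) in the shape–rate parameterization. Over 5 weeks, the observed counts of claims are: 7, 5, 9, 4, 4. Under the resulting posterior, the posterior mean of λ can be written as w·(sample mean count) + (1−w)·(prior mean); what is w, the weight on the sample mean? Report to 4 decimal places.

With a Gamma(shape α, rate β) prior, the Poisson likelihood is conjugate: the posterior is Gamma(α + ΣXᵢ, β + n).
Posterior mean = (α₀+S)/(β₀+n) = [n/(β₀+n)]·(S/n) + [β₀/(β₀+n)]·(α₀/β₀), so only n and β₀ enter the weight.
Weight on data w = n/(β₀+n) = 5/(5.4+5) = 5/10.4 = 0.4808.

0.4808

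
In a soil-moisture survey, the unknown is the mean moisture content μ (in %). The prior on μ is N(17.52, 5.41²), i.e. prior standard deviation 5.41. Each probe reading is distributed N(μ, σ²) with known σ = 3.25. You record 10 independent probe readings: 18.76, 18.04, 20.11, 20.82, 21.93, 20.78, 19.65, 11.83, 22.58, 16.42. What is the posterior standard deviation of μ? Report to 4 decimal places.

For Normal data with known variance σ², a Normal(μ₀, σ₀²) prior on μ is conjugate. Posterior precision = 1/σ₀² + n/σ²; posterior mean is the precision-weighted average of μ₀ and x̄.
σ₀² = 5.41² = 29.2681, σ² = 3.25² = 10.5625; σ² + n·σ₀² = 10.5625 + 10·29.2681 = 303.2435.
Posterior precision = 1/σ₀² + n/σ² = 1/29.2681 + 10/10.5625 = (σ² + n·σ₀²)/(σ₀²σ²) = 303.2435/(29.2681·10.5625); posterior variance σₙ² = σ₀²σ²/(σ² + n·σ₀²) = 29.2681·10.5625/303.2435 = 1.019459.
Posterior SD = √σₙ² = √(29.2681·10.5625/303.2435) = 1.0097.

1.0097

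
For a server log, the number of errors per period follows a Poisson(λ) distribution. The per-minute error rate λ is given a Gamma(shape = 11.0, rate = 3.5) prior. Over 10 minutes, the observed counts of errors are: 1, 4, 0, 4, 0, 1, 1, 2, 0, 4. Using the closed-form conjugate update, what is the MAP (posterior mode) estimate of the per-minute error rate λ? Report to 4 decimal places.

With a Gamma(shape α, rate β) prior, the Poisson likelihood is conjugate: the posterior is Gamma(α + ΣXᵢ, β + n).
Sum of counts S = 17 over n = 10 minutes.
Posterior: Gamma(α+S, β+n) = Gamma(11.0+17, 3.5+10) = Gamma(28.0, 13.5).
Mode of Gamma(α,β) for α≥1 is (α−1)/β = 27.0/13.5 = 2.0000.

2.0000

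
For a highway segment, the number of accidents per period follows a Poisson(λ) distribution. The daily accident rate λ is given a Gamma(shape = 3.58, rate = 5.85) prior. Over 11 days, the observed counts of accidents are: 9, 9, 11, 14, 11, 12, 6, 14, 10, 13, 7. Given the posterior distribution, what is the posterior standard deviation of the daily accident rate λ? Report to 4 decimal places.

0.6490

With a Gamma(shape α, rate β) prior, the Poisson likelihood is conjugate: the posterior is Gamma(α + ΣXᵢ, β + n).
Sum of counts S = 116 over n = 11 days.
Posterior: Gamma(α+S, β+n) = Gamma(3.58+116, 5.85+11) = Gamma(119.58, 16.85).
SD = √α/β = √119.58/16.85 = 0.6490.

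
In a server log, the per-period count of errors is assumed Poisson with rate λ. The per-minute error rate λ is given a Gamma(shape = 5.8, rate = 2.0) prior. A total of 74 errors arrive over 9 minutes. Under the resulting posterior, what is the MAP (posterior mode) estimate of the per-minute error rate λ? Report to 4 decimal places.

With a Gamma(shape α, rate β) prior, the Poisson likelihood is conjugate: the posterior is Gamma(α + ΣXᵢ, β + n).
Posterior: Gamma(α+S, β+n) = Gamma(5.8+74, 2.0+9) = Gamma(79.8, 11.0).
Mode of Gamma(α,β) for α≥1 is (α−1)/β = 78.8/11.0 = 7.1636.

7.1636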